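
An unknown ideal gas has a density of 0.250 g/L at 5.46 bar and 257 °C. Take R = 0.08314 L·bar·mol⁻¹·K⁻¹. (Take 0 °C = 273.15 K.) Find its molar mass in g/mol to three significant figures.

ρ = PM/(RT) ⇒ M = ρRT/P = (0.250 × 0.08314 × 530.1) / 5.46

M ≈ 2.02 g/mol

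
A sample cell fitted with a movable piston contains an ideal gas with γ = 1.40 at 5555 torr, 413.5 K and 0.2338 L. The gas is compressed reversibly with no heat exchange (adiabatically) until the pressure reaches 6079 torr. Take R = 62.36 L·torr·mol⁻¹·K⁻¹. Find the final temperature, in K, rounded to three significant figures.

Reversible adiabatic, γ = 1.40: T₂ = T₁·(P₂/P₁)^((γ−1)/γ) = 424.3 K; V₂ = V₁·(P₁/P₂)^(1/γ) = 0.2192 L.

T₂ ≈ 424 K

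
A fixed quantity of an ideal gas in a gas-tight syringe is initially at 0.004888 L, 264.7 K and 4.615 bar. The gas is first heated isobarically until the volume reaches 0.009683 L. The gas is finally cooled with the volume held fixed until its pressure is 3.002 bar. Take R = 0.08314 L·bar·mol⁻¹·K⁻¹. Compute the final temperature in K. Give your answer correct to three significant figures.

Isobaric, so V/T is constant: P₂ = P₁; T₂ = T₁·(V₂/V₁) = 524.4 K.
V constant ⇒ P ∝ T: V₃ = V₂; T₃ = T₂·(P₃/P₂) = 341.1 K.

T₃ ≈ 341 K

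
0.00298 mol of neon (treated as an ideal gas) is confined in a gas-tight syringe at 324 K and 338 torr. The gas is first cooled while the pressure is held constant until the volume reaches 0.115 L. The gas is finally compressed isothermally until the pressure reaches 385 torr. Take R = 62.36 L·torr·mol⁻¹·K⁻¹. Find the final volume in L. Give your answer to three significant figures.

From PV = nRT: V₁ = nRT₁/P₁ = 0.1781 L.
Isobaric, so V/T is constant: P₂ = P₁; T₂ = T₁·(V₂/V₁) = 209.2 K.
Isothermal, so P V is constant: T₃ = T₂; V₃ = V₂·(P₂/P₃) = 0.1010 L.

V₃ ≈ 0.101 L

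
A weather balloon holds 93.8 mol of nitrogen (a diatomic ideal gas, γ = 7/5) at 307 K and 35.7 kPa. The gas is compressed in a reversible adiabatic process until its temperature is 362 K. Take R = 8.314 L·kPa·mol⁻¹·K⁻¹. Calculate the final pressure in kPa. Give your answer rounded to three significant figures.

From PV = nRT: V₁ = nRT₁/P₁ = 6706 L.
Adiabatic (γ = 7/5), T V^(γ−1) and P V^γ constant: P₂ = P₁·(T₂/T₁)^(γ/(γ−1)) = 63.56 kPa; V₂ = V₁·(T₁/T₂)^(1/(γ−1)) = 4442 L.

P₂ ≈ 63.6 kPa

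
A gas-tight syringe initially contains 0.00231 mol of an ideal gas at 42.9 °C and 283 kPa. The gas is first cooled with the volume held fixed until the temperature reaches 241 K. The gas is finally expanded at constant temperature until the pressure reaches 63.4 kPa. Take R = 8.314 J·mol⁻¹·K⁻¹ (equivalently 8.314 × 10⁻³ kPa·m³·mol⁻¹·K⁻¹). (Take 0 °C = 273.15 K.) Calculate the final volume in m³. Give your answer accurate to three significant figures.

V₃ ≈ 7.30e-05 m³

Convert: T₁ = 316.0 K.
From PV = nRT: V₁ = nRT₁/P₁ = 2.145e-05 m³.
Isochoric, so P/T is constant: V₂ = V₁; P₂ = P₁·(T₂/T₁) = 215.8 kPa.
Isothermal, so P V is constant: T₃ = T₂; V₃ = V₂·(P₂/P₃) = 7.300e-05 m³.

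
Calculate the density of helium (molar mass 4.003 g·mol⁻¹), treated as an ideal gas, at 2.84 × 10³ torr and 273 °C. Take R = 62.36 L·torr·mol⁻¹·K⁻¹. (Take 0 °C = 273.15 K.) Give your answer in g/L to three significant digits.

ρ ≈ 0.334 g/L

ρ = PM/(RT) = (2.84e+03 × 4.003) / (62.36 × 546.1)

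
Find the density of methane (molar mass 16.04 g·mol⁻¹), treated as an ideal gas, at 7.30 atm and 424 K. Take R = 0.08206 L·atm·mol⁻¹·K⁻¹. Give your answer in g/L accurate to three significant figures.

ρ = PM/(RT) = (7.30 × 16.04) / (0.08206 × 424.0)

ρ ≈ 3.37 g/L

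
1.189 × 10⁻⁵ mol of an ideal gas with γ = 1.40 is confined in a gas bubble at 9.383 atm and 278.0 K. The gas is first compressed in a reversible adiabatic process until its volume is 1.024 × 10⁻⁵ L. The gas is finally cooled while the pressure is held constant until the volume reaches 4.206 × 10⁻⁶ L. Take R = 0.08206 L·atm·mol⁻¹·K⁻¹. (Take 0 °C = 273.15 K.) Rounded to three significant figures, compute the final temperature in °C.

T₃ ≈ -100 °C

From PV = nRT: V₁ = nRT₁/P₁ = 2.891e-05 L.
Reversible adiabatic, γ = 1.40: T₂ = T₁·(V₁/V₂)^(γ−1) = 421.0 K; P₂ = P₁·(V₁/V₂)^γ = 40.12 atm.
P constant ⇒ V ∝ T: P₃ = P₂; T₃ = T₂·(V₃/V₂) = 172.9 K.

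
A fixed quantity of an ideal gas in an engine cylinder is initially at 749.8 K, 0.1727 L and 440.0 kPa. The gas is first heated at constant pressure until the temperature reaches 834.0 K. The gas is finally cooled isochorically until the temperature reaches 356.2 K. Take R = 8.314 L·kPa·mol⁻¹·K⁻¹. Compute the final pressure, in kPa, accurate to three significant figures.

P₃ ≈ 188 kPa

Isobaric, so V/T is constant: P₂ = P₁; V₂ = V₁·(T₂/T₁) = 0.1921 L.
Isochoric, so P/T is constant: V₃ = V₂; P₃ = P₂·(T₃/T₂) = 187.9 kPa.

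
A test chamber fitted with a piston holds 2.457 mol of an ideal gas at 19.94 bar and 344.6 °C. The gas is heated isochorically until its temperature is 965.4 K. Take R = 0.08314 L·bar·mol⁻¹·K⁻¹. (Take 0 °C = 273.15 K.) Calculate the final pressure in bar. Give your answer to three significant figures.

P₂ ≈ 31.2 bar

Convert: T₁ = 617.8 K.
From PV = nRT: V₁ = nRT₁/P₁ = 6.329 L.
V constant ⇒ P ∝ T: V₂ = V₁; P₂ = P₁·(T₂/T₁) = 31.16 bar.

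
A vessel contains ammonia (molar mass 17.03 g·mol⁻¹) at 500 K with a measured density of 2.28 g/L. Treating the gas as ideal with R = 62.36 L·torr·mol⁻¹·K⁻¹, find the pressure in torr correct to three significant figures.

P ≈ 4.17e+03 torr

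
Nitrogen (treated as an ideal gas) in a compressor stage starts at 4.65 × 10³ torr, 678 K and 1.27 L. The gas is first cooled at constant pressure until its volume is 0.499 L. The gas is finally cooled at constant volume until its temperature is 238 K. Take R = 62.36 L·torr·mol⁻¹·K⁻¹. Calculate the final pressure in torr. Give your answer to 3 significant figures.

P₃ ≈ 4.15e+03 torr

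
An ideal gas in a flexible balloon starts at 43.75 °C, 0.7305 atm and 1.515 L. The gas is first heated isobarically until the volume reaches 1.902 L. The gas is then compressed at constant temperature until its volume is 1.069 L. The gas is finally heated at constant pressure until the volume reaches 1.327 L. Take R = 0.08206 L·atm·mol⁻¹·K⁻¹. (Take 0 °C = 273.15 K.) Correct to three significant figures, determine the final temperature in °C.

T₄ ≈ 221 °C

Convert: T₁ = 316.9 K.
P constant ⇒ V ∝ T: P₂ = P₁; T₂ = T₁·(V₂/V₁) = 397.9 K.
T constant ⇒ Boyle's law P V = const: T₃ = T₂; P₃ = P₂·(V₂/V₃) = 1.300 atm.
P constant ⇒ V ∝ T: P₄ = P₃; T₄ = T₃·(V₄/V₃) = 493.9 K.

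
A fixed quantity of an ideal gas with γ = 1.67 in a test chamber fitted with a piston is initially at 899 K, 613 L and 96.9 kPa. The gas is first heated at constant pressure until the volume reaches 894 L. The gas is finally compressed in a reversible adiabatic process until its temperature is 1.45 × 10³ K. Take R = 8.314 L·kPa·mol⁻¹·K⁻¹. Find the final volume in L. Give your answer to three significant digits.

V₃ ≈ 769 L

Isobaric, so V/T is constant: P₂ = P₁; T₂ = T₁·(V₂/V₁) = 1311 K.
Adiabatic (γ = 1.67), T V^(γ−1) and P V^γ constant: P₃ = P₂·(T₃/T₂)^(γ/(γ−1)) = 124.5 kPa; V₃ = V₂·(T₂/T₃)^(1/(γ−1)) = 769.2 L.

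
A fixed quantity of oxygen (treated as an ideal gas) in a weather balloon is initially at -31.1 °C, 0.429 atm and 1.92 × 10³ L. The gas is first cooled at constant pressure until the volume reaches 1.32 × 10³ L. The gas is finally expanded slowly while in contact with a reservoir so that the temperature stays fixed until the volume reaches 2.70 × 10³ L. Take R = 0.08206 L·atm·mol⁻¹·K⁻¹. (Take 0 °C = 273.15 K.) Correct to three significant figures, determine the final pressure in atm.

Convert: T₁ = 242.0 K.
P constant ⇒ V ∝ T: P₂ = P₁; T₂ = T₁·(V₂/V₁) = 166.4 K.
Isothermal, so P V is constant: T₃ = T₂; P₃ = P₂·(V₂/V₃) = 0.2097 atm.

P₃ ≈ 0.210 atm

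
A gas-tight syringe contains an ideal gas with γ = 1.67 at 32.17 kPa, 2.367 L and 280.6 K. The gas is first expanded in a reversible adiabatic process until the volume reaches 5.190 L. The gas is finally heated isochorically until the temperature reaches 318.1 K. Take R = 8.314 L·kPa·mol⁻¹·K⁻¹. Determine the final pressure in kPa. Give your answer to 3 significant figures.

Reversible adiabatic, γ = 1.67: T₂ = T₁·(V₁/V₂)^(γ−1) = 165.8 K; P₂ = P₁·(V₁/V₂)^γ = 8.670 kPa.
Isochoric, so P/T is constant: V₃ = V₂; P₃ = P₂·(T₃/T₂) = 16.63 kPa.

P₃ ≈ 16.6 kPa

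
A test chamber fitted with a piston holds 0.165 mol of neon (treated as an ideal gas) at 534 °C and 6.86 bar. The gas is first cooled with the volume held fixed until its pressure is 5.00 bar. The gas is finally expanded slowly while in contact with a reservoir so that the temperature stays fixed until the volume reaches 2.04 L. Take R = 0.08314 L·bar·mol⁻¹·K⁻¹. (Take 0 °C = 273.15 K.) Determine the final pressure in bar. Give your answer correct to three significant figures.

P₃ ≈ 3.96 bar

Convert: T₁ = 807.1 K.
From PV = nRT: V₁ = nRT₁/P₁ = 1.614 L.
V constant ⇒ P ∝ T: V₂ = V₁; T₂ = T₁·(P₂/P₁) = 588.3 K.
T constant ⇒ Boyle's law P V = const: T₃ = T₂; P₃ = P₂·(V₂/V₃) = 3.956 bar.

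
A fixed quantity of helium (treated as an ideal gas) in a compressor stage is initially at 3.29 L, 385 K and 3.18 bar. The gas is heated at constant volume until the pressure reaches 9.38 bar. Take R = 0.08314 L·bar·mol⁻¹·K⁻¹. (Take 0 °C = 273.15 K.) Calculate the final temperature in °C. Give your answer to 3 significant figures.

T₂ ≈ 862 °C

V constant ⇒ P ∝ T: V₂ = V₁; T₂ = T₁·(P₂/P₁) = 1136 K.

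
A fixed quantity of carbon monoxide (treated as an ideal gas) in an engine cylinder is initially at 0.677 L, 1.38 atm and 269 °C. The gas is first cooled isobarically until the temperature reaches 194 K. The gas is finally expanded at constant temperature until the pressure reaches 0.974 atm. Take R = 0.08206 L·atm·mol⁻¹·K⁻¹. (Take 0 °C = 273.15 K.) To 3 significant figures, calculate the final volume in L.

Convert: T₁ = 542.1 K.
Isobaric, so V/T is constant: P₂ = P₁; V₂ = V₁·(T₂/T₁) = 0.2423 L.
T constant ⇒ Boyle's law P V = const: T₃ = T₂; V₃ = V₂·(P₂/P₃) = 0.3432 L.

V₃ ≈ 0.343 L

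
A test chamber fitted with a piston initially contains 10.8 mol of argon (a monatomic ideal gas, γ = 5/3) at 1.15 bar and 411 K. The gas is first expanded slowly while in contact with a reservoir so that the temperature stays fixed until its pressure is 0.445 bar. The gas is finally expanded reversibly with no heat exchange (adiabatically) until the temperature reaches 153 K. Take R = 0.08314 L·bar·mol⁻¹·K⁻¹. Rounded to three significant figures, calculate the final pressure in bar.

P₃ ≈ 0.0376 bar

From PV = nRT: V₁ = nRT₁/P₁ = 320.9 L.
Isothermal, so P V is constant: T₂ = T₁; V₂ = V₁·(P₁/P₂) = 829.3 L.
Reversible adiabatic, γ = 5/3: P₃ = P₂·(T₃/T₂)^(γ/(γ−1)) = 0.03763 bar; V₃ = V₂·(T₂/T₃)^(1/(γ−1)) = 3651 L.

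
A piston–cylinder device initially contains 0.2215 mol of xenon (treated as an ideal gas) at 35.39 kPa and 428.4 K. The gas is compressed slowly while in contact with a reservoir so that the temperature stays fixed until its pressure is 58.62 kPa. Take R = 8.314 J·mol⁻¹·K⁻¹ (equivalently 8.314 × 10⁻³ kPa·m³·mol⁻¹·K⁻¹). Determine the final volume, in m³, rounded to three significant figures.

V₂ ≈ 0.0135 m³

From PV = nRT: V₁ = nRT₁/P₁ = 0.02229 m³.
T constant ⇒ Boyle's law P V = const: T₂ = T₁; V₂ = V₁·(P₁/P₂) = 0.01346 m³.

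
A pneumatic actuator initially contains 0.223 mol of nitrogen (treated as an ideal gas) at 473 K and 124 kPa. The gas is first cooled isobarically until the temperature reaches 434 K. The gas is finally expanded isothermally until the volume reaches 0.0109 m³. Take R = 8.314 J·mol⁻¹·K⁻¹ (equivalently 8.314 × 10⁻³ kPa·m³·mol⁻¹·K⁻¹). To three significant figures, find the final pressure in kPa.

P₃ ≈ 73.8 kPa

From PV = nRT: V₁ = nRT₁/P₁ = 0.007072 m³.
Isobaric, so V/T is constant: P₂ = P₁; V₂ = V₁·(T₂/T₁) = 0.006489 m³.
Isothermal, so P V is constant: T₃ = T₂; P₃ = P₂·(V₂/V₃) = 73.82 kPa.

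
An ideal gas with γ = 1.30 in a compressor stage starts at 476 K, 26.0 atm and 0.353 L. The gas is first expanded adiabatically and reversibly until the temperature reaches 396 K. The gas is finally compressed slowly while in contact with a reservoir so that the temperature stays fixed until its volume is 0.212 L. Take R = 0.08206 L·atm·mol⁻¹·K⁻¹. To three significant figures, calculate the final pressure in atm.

Reversible adiabatic, γ = 1.30: P₂ = P₁·(T₂/T₁)^(γ/(γ−1)) = 11.71 atm; V₂ = V₁·(T₁/T₂)^(1/(γ−1)) = 0.6518 L.
T constant ⇒ Boyle's law P V = const: T₃ = T₂; P₃ = P₂·(V₂/V₃) = 36.02 atm.

P₃ ≈ 36.0 atm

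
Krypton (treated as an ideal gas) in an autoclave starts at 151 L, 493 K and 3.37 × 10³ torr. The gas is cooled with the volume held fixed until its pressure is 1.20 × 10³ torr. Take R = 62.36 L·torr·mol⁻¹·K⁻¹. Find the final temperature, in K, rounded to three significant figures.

T₂ ≈ 176 K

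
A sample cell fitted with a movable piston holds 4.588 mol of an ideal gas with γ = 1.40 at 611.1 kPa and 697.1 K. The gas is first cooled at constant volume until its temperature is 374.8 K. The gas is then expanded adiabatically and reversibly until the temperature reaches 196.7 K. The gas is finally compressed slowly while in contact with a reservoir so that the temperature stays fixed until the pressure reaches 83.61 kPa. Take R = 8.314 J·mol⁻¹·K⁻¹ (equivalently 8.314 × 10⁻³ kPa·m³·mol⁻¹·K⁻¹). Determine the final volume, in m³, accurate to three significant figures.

V₄ ≈ 0.0897 m³

From PV = nRT: V₁ = nRT₁/P₁ = 0.04351 m³.
Isochoric, so P/T is constant: V₂ = V₁; P₂ = P₁·(T₂/T₁) = 328.6 kPa.
Adiabatic (γ = 1.40), T V^(γ−1) and P V^γ constant: P₃ = P₂·(T₃/T₂)^(γ/(γ−1)) = 34.41 kPa; V₃ = V₂·(T₂/T₃)^(1/(γ−1)) = 0.2181 m³.
T constant ⇒ Boyle's law P V = const: T₄ = T₃; V₄ = V₃·(P₃/P₄) = 0.08974 m³.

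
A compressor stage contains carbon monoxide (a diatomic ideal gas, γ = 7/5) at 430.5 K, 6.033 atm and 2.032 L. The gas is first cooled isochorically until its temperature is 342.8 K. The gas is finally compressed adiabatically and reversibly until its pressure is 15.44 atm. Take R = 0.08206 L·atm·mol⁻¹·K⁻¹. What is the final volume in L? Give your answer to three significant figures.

V₃ ≈ 0.883 L

V constant ⇒ P ∝ T: V₂ = V₁; P₂ = P₁·(T₂/T₁) = 4.804 atm.
Adiabatic (γ = 7/5), T V^(γ−1) and P V^γ constant: T₃ = T₂·(P₃/P₂)^((γ−1)/γ) = 478.5 K; V₃ = V₂·(P₂/P₃)^(1/γ) = 0.8826 L.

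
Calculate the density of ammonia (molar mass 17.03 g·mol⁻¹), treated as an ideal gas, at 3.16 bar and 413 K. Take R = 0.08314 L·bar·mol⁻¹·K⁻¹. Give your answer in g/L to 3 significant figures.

ρ ≈ 1.57 g/L

ρ = PM/(RT) = (3.16 × 17.03) / (0.08314 × 413.0)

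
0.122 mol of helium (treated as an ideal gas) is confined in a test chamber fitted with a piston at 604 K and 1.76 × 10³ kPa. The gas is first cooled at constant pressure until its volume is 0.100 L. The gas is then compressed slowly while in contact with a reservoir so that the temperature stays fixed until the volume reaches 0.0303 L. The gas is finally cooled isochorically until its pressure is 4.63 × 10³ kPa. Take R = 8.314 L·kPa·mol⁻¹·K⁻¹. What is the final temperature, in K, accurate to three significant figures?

T₄ ≈ 138 K

From PV = nRT: V₁ = nRT₁/P₁ = 0.3481 L.
Isobaric, so V/T is constant: P₂ = P₁; T₂ = T₁·(V₂/V₁) = 173.5 K.
T constant ⇒ Boyle's law P V = const: T₃ = T₂; P₃ = P₂·(V₂/V₃) = 5809 kPa.
Isochoric, so P/T is constant: V₄ = V₃; T₄ = T₃·(P₄/P₃) = 138.3 K.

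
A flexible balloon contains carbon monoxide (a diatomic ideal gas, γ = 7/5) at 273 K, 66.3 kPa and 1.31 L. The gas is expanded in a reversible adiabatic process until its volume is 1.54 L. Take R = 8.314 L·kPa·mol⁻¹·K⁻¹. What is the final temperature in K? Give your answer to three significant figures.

Adiabatic (γ = 7/5), T V^(γ−1) and P V^γ constant: T₂ = T₁·(V₁/V₂)^(γ−1) = 255.9 K; P₂ = P₁·(V₁/V₂)^γ = 52.86 kPa.

T₂ ≈ 256 K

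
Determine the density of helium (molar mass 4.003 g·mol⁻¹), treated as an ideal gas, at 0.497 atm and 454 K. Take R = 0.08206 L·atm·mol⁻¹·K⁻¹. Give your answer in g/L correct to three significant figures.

ρ ≈ 0.0534 g/L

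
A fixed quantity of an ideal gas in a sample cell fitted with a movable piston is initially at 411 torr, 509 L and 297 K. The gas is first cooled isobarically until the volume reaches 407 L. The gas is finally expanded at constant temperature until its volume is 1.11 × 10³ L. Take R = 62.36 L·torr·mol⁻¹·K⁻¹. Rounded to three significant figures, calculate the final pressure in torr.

P constant ⇒ V ∝ T: P₂ = P₁; T₂ = T₁·(V₂/V₁) = 237.5 K.
T constant ⇒ Boyle's law P V = const: T₃ = T₂; P₃ = P₂·(V₂/V₃) = 150.7 torr.

P₃ ≈ 151 torr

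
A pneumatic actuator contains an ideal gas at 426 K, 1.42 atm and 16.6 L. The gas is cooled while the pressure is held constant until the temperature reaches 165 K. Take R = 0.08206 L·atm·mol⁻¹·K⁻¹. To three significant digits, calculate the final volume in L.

V₂ ≈ 6.43 L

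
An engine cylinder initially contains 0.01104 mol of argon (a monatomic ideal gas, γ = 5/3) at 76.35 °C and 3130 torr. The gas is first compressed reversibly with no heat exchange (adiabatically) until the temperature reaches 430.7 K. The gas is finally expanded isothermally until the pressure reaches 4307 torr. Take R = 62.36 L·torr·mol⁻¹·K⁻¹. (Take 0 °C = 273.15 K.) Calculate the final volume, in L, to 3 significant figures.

Convert: T₁ = 349.5 K.
From PV = nRT: V₁ = nRT₁/P₁ = 0.07687 L.
Adiabatic (γ = 5/3), T V^(γ−1) and P V^γ constant: P₂ = P₁·(T₂/T₁)^(γ/(γ−1)) = 5277 torr; V₂ = V₁·(T₁/T₂)^(1/(γ−1)) = 0.05619 L.
Isothermal, so P V is constant: T₃ = T₂; V₃ = V₂·(P₂/P₃) = 0.06885 L.

V₃ ≈ 0.0688 L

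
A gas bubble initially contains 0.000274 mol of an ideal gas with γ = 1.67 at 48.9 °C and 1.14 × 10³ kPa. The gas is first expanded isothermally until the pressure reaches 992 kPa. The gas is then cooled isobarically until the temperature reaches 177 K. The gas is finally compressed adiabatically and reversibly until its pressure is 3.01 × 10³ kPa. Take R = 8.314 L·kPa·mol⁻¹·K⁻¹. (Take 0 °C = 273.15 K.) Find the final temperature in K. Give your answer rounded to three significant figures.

T₄ ≈ 276 K

Convert: T₁ = 322.0 K.
From PV = nRT: V₁ = nRT₁/P₁ = 0.0006435 L.
T constant ⇒ Boyle's law P V = const: T₂ = T₁; V₂ = V₁·(P₁/P₂) = 0.0007396 L.
Isobaric, so V/T is constant: P₃ = P₂; V₃ = V₂·(T₃/T₂) = 0.0004065 L.
Adiabatic (γ = 1.67), T V^(γ−1) and P V^γ constant: T₄ = T₃·(P₄/P₃)^((γ−1)/γ) = 276.3 K; V₄ = V₃·(P₃/P₄)^(1/γ) = 0.0002091 L.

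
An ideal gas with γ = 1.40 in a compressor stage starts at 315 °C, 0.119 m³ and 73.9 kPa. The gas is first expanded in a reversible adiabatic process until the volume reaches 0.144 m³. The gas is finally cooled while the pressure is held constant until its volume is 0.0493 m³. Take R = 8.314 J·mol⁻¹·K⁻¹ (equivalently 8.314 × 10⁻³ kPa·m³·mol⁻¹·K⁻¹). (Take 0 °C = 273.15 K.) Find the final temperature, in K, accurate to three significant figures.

T₃ ≈ 187 K

Convert: T₁ = 588.1 K.
Adiabatic (γ = 1.40), T V^(γ−1) and P V^γ constant: T₂ = T₁·(V₁/V₂)^(γ−1) = 545.0 K; P₂ = P₁·(V₁/V₂)^γ = 56.59 kPa.
Isobaric, so V/T is constant: P₃ = P₂; T₃ = T₂·(V₃/V₂) = 186.6 K.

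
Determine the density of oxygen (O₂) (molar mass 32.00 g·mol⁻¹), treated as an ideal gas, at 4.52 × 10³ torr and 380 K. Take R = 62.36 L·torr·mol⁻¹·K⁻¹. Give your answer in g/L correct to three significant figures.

ρ ≈ 6.10 g/L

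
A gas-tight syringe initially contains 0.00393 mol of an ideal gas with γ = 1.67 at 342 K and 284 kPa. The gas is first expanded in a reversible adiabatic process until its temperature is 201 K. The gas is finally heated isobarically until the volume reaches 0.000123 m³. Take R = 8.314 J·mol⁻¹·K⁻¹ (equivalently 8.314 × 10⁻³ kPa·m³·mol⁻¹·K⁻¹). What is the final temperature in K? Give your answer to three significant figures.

T₃ ≈ 284 K

From PV = nRT: V₁ = nRT₁/P₁ = 3.935e-05 m³.
Adiabatic (γ = 1.67), T V^(γ−1) and P V^γ constant: P₂ = P₁·(T₂/T₁)^(γ/(γ−1)) = 75.50 kPa; V₂ = V₁·(T₁/T₂)^(1/(γ−1)) = 8.698e-05 m³.
Isobaric, so V/T is constant: P₃ = P₂; T₃ = T₂·(V₃/V₂) = 284.2 K.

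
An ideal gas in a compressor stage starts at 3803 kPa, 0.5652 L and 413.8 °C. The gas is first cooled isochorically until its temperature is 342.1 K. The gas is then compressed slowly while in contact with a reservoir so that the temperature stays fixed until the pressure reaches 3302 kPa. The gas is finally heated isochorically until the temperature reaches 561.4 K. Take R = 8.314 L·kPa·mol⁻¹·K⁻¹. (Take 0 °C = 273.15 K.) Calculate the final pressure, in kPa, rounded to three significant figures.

Convert: T₁ = 687.0 K.
Isochoric, so P/T is constant: V₂ = V₁; P₂ = P₁·(T₂/T₁) = 1894 kPa.
T constant ⇒ Boyle's law P V = const: T₃ = T₂; V₃ = V₂·(P₂/P₃) = 0.3242 L.
Isochoric, so P/T is constant: V₄ = V₃; P₄ = P₃·(T₄/T₃) = 5419 kPa.

P₄ ≈ 5.42e+03 kPa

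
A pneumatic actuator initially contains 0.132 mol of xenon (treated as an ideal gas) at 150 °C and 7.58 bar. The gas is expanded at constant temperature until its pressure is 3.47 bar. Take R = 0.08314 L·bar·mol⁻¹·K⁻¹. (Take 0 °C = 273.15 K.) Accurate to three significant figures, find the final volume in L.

Convert: T₁ = 423.1 K.
From PV = nRT: V₁ = nRT₁/P₁ = 0.6126 L.
Isothermal, so P V is constant: T₂ = T₁; V₂ = V₁·(P₁/P₂) = 1.338 L.

V₂ ≈ 1.34 L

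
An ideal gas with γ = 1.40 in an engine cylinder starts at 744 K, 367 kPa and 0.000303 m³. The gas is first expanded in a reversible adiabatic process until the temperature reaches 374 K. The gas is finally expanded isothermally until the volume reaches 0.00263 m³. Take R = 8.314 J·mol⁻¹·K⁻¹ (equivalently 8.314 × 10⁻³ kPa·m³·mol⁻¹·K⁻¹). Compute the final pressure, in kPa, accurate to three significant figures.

P₃ ≈ 21.3 kPa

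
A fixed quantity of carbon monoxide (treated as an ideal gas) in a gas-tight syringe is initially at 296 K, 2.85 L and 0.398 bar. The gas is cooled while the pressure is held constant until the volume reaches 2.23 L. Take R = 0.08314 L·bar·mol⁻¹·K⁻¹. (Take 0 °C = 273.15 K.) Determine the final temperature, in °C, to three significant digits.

T₂ ≈ -41.5 °C

P constant ⇒ V ∝ T: P₂ = P₁; T₂ = T₁·(V₂/V₁) = 231.6 K.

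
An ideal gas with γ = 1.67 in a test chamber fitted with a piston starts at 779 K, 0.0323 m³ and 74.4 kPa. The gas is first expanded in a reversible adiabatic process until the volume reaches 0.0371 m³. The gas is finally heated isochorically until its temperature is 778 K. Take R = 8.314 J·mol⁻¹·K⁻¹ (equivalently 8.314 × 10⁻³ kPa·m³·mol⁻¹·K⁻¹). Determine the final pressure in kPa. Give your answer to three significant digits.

Adiabatic (γ = 1.67), T V^(γ−1) and P V^γ constant: T₂ = T₁·(V₁/V₂)^(γ−1) = 709.9 K; P₂ = P₁·(V₁/V₂)^γ = 59.03 kPa.
Isochoric, so P/T is constant: V₃ = V₂; P₃ = P₂·(T₃/T₂) = 64.69 kPa.

P₃ ≈ 64.7 kPa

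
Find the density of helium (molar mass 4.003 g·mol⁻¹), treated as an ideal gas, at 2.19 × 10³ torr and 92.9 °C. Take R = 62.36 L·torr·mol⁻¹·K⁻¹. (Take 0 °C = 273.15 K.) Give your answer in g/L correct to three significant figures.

ρ ≈ 0.384 g/L

ρ = PM/(RT) = (2.19e+03 × 4.003) / (62.36 × 366.0)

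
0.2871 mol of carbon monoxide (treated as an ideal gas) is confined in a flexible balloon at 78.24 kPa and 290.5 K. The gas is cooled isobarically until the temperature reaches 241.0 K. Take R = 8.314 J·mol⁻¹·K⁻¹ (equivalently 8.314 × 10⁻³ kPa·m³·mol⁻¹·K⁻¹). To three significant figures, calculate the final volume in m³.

V₂ ≈ 0.00735 m³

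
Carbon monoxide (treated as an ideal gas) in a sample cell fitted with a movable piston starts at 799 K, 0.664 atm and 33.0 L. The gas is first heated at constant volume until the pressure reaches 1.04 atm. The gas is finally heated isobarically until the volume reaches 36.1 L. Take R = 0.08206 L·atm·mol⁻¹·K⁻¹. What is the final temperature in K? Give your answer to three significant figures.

V constant ⇒ P ∝ T: V₂ = V₁; T₂ = T₁·(P₂/P₁) = 1251 K.
P constant ⇒ V ∝ T: P₃ = P₂; T₃ = T₂·(V₃/V₂) = 1369 K.

T₃ ≈ 1.37e+03 K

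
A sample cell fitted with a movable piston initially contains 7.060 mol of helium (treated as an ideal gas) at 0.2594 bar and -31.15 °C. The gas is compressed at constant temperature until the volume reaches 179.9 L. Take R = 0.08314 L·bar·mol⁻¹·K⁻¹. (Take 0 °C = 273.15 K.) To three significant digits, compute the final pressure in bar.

Convert: T₁ = 242.0 K.
From PV = nRT: V₁ = nRT₁/P₁ = 547.6 L.
Isothermal, so P V is constant: T₂ = T₁; P₂ = P₁·(V₁/V₂) = 0.7896 bar.

P₂ ≈ 0.790 bar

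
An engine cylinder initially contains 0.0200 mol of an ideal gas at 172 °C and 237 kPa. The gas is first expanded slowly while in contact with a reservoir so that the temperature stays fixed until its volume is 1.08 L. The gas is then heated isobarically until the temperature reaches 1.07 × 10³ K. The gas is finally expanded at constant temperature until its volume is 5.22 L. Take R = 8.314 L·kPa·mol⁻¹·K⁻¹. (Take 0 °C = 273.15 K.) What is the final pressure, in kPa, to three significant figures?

Convert: T₁ = 445.1 K.
From PV = nRT: V₁ = nRT₁/P₁ = 0.3123 L.
Isothermal, so P V is constant: T₂ = T₁; P₂ = P₁·(V₁/V₂) = 68.54 kPa.
Isobaric, so V/T is constant: P₃ = P₂; V₃ = V₂·(T₃/T₂) = 2.596 L.
Isothermal, so P V is constant: T₄ = T₃; P₄ = P₃·(V₃/V₄) = 34.08 kPa.

P₄ ≈ 34.1 kPa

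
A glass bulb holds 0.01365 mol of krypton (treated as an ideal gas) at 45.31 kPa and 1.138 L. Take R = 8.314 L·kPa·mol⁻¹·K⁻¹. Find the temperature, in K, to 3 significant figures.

T ≈ 454 K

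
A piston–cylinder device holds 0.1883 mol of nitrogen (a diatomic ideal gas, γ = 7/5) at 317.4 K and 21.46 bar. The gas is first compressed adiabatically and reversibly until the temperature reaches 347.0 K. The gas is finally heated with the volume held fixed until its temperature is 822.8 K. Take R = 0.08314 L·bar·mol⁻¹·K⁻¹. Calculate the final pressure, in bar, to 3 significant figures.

P₃ ≈ 69.5 bar

From PV = nRT: V₁ = nRT₁/P₁ = 0.2315 L.
Adiabatic (γ = 7/5), T V^(γ−1) and P V^γ constant: P₂ = P₁·(T₂/T₁)^(γ/(γ−1)) = 29.32 bar; V₂ = V₁·(T₁/T₂)^(1/(γ−1)) = 0.1853 L.
V constant ⇒ P ∝ T: V₃ = V₂; P₃ = P₂·(T₃/T₂) = 69.52 bar.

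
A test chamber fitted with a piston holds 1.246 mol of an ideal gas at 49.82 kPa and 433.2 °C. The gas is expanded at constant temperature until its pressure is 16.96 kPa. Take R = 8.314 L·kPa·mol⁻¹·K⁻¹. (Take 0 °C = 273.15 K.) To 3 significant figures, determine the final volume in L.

V₂ ≈ 431 L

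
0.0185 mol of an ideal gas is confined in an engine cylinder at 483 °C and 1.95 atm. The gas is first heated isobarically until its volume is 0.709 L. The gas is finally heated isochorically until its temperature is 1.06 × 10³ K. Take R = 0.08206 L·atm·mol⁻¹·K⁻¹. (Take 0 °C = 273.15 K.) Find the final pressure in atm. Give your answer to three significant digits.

P₃ ≈ 2.27 atm

Convert: T₁ = 756.1 K.
From PV = nRT: V₁ = nRT₁/P₁ = 0.5887 L.
Isobaric, so V/T is constant: P₂ = P₁; T₂ = T₁·(V₂/V₁) = 910.7 K.
V constant ⇒ P ∝ T: V₃ = V₂; P₃ = P₂·(T₃/T₂) = 2.270 atm.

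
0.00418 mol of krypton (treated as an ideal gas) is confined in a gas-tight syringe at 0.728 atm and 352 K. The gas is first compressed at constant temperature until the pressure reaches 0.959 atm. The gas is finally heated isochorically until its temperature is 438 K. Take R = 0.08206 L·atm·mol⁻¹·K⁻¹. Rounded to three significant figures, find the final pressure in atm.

P₃ ≈ 1.19 atm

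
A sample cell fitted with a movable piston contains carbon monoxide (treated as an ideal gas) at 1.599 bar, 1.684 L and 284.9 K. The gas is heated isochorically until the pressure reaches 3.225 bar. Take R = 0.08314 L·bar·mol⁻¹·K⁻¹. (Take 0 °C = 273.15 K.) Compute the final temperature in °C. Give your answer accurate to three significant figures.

V constant ⇒ P ∝ T: V₂ = V₁; T₂ = T₁·(P₂/P₁) = 574.6 K.

T₂ ≈ 301 °C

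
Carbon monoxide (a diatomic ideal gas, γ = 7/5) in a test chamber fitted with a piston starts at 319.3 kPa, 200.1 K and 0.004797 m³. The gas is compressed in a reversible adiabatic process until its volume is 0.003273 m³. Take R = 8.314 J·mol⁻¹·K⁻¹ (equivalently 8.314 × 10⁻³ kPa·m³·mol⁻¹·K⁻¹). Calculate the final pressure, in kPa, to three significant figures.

P₂ ≈ 545 kPa

Adiabatic (γ = 7/5), T V^(γ−1) and P V^γ constant: T₂ = T₁·(V₁/V₂)^(γ−1) = 233.2 K; P₂ = P₁·(V₁/V₂)^γ = 545.3 kPa.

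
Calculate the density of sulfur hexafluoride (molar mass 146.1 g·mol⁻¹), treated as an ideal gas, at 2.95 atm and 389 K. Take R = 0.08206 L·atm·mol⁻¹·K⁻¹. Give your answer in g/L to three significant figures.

ρ ≈ 13.5 g/L

ρ = PM/(RT) = (2.95 × 146.1) / (0.08206 × 389.0)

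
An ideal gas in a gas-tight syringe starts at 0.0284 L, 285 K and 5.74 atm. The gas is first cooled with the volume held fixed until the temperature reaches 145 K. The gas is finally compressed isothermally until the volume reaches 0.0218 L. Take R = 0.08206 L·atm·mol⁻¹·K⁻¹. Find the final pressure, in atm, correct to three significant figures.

P₃ ≈ 3.80 atm

V constant ⇒ P ∝ T: V₂ = V₁; P₂ = P₁·(T₂/T₁) = 2.920 atm.
T constant ⇒ Boyle's law P V = const: T₃ = T₂; P₃ = P₂·(V₂/V₃) = 3.804 atm.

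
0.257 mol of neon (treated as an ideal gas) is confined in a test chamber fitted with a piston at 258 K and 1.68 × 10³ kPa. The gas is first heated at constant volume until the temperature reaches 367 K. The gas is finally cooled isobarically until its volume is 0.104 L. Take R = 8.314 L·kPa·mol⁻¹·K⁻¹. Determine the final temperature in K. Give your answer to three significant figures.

T₃ ≈ 116 K

From PV = nRT: V₁ = nRT₁/P₁ = 0.3281 L.
Isochoric, so P/T is constant: V₂ = V₁; P₂ = P₁·(T₂/T₁) = 2390 kPa.
Isobaric, so V/T is constant: P₃ = P₂; T₃ = T₂·(V₃/V₂) = 116.3 K.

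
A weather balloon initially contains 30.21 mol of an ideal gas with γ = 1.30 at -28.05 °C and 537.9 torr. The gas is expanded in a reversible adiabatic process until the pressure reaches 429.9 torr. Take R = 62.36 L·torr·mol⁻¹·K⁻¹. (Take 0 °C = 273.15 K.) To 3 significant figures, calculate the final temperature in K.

T₂ ≈ 233 K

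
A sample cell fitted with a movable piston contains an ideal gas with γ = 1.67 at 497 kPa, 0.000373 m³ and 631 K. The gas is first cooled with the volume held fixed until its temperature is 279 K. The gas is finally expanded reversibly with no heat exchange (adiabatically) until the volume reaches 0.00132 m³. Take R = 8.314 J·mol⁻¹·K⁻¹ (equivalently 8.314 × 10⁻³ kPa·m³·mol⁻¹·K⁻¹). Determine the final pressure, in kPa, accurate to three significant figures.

P₃ ≈ 26.6 kPa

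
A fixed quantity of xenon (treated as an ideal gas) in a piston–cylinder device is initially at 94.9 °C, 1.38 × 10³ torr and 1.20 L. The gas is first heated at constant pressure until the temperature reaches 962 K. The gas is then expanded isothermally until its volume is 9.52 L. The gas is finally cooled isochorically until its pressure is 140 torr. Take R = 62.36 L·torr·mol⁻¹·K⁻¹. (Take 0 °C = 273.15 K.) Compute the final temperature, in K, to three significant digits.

T₄ ≈ 296 K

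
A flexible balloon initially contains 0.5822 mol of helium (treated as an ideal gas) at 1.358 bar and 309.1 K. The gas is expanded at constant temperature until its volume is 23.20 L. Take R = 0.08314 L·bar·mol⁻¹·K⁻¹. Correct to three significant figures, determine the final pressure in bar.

P₂ ≈ 0.645 bar

From PV = nRT: V₁ = nRT₁/P₁ = 11.02 L.
T constant ⇒ Boyle's law P V = const: T₂ = T₁; P₂ = P₁·(V₁/V₂) = 0.6449 bar.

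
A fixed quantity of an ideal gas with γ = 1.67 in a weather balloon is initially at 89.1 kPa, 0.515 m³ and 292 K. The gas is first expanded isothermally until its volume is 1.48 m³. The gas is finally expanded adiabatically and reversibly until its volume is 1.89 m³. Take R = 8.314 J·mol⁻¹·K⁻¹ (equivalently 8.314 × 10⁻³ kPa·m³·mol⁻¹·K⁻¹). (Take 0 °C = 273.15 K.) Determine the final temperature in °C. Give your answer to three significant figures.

T₃ ≈ -25.3 °C

T constant ⇒ Boyle's law P V = const: T₂ = T₁; P₂ = P₁·(V₁/V₂) = 31.00 kPa.
Reversible adiabatic, γ = 1.67: T₃ = T₂·(V₂/V₃)^(γ−1) = 247.9 K; P₃ = P₂·(V₂/V₃)^γ = 20.61 kPa.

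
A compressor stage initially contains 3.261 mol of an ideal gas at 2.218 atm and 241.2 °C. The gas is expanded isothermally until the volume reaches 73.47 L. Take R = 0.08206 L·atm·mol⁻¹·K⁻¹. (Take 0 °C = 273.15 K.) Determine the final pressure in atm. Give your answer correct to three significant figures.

P₂ ≈ 1.87 atm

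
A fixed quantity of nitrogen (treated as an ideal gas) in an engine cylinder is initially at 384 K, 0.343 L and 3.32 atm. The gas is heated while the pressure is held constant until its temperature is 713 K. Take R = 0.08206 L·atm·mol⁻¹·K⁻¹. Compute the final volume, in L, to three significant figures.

Isobaric, so V/T is constant: P₂ = P₁; V₂ = V₁·(T₂/T₁) = 0.6369 L.

V₂ ≈ 0.637 L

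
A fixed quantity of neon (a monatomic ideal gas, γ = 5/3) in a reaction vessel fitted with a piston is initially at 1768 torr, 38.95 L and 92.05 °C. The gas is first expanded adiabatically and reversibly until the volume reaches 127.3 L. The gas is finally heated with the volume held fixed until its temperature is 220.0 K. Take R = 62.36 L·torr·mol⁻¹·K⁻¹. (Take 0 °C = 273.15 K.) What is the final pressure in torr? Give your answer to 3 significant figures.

Convert: T₁ = 365.2 K.
Reversible adiabatic, γ = 5/3: T₂ = T₁·(V₁/V₂)^(γ−1) = 165.8 K; P₂ = P₁·(V₁/V₂)^γ = 245.6 torr.
V constant ⇒ P ∝ T: V₃ = V₂; P₃ = P₂·(T₃/T₂) = 325.9 torr.

P₃ ≈ 326 torr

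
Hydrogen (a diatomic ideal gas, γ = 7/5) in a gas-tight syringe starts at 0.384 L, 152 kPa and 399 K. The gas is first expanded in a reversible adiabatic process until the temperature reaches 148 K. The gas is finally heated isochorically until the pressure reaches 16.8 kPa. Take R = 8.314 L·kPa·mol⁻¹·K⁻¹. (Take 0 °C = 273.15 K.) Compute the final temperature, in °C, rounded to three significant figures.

T₃ ≈ 253 °C

Adiabatic (γ = 7/5), T V^(γ−1) and P V^γ constant: P₂ = P₁·(T₂/T₁)^(γ/(γ−1)) = 4.724 kPa; V₂ = V₁·(T₁/T₂)^(1/(γ−1)) = 4.583 L.
V constant ⇒ P ∝ T: V₃ = V₂; T₃ = T₂·(P₃/P₂) = 526.3 K.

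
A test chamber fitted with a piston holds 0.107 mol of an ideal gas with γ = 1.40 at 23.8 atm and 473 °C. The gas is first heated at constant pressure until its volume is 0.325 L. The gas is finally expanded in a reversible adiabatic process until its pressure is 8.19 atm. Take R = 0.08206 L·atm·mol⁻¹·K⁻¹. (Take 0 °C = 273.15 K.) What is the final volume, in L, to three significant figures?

V₃ ≈ 0.696 L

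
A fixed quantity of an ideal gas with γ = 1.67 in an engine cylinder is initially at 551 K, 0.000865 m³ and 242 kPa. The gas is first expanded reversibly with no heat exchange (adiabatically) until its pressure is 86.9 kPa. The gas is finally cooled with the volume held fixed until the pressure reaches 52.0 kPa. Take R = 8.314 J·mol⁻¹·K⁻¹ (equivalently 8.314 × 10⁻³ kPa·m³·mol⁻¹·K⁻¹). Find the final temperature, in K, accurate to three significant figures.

T₃ ≈ 219 K

Reversible adiabatic, γ = 1.67: T₂ = T₁·(P₂/P₁)^((γ−1)/γ) = 365.3 K; V₂ = V₁·(P₁/P₂)^(1/γ) = 0.001597 m³.
V constant ⇒ P ∝ T: V₃ = V₂; T₃ = T₂·(P₃/P₂) = 218.6 K.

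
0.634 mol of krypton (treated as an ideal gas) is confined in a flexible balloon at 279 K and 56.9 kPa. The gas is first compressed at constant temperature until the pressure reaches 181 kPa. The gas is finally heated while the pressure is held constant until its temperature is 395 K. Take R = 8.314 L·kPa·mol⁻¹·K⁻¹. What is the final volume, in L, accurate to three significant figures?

V₃ ≈ 11.5 L

From PV = nRT: V₁ = nRT₁/P₁ = 25.85 L.
Isothermal, so P V is constant: T₂ = T₁; V₂ = V₁·(P₁/P₂) = 8.125 L.
P constant ⇒ V ∝ T: P₃ = P₂; V₃ = V₂·(T₃/T₂) = 11.50 L.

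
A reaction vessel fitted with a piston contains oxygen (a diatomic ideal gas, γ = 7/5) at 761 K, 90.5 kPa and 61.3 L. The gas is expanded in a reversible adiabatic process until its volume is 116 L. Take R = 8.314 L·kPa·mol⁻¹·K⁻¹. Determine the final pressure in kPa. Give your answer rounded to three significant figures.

Reversible adiabatic, γ = 7/5: T₂ = T₁·(V₁/V₂)^(γ−1) = 589.6 K; P₂ = P₁·(V₁/V₂)^γ = 37.06 kPa.

P₂ ≈ 37.1 kPa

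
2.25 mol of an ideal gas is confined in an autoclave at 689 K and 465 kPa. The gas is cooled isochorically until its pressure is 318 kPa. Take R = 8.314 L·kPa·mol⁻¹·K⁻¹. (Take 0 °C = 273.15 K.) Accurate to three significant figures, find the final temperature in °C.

T₂ ≈ 198 °C

From PV = nRT: V₁ = nRT₁/P₁ = 27.72 L.
Isochoric, so P/T is constant: V₂ = V₁; T₂ = T₁·(P₂/P₁) = 471.2 K.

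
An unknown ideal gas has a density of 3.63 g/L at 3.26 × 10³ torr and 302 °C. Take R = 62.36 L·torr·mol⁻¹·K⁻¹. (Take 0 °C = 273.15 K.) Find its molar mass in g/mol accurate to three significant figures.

M ≈ 39.9 g/mol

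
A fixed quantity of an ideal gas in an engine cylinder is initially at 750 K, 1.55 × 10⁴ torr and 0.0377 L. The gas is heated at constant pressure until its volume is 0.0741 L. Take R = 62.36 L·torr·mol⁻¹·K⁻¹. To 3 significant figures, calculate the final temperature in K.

T₂ ≈ 1.47e+03 K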